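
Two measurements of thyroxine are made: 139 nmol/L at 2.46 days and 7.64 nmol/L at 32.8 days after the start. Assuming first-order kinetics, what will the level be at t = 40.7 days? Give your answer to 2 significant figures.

Over Δt = 32.8 − 2.46 = 30.34 days, the level fell by a factor of 139/7.64 ≈ 18.194.
n = log₂(18.194) ≈ 4.1854 half-lives, so t½ = 30.34/4.1854 ≈ 7.2491 days.
From t = 32.8 to t = 40.7: 7.64 × (1/2)^((40.7−32.8)/7.2491) ≈ 3.5895 nmol/L.

3.6 nmol/L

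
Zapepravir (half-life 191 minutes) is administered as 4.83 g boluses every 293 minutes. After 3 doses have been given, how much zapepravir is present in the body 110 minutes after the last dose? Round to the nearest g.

The 3 doses were given 696, 403, 110 minutes ago.
Total = 4.83·(1/2)^(696/191) + 4.83·(1/2)^(403/191) + 4.83·(1/2)^(110/191)
      = 0.38637 + 1.1189 + 3.2403 ≈ 4.7455 g.

5 g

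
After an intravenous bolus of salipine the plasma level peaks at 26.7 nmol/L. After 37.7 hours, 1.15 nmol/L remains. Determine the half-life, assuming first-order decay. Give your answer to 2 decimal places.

A/A₀ = 1.15/26.7 ≈ 0.043071.
n = log₂(23.217) ≈ 4.5371 half-lives elapsed in 37.7 hours.
t½ = 37.7/4.5371 ≈ 8.3092 hours.

8.31 hours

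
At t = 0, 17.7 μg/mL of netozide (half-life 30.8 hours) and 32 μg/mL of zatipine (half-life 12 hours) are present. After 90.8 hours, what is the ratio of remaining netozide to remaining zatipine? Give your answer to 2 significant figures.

14

netozide: 17.7 × (1/2)^(90.8/30.8) = 17.7 × (1/2)^2.9481 ≈ 2.2936 μg/mL.
zatipine: 32 × (1/2)^(90.8/12) = 32 × (1/2)^7.5667 ≈ 0.16879 μg/mL.
Ratio ≈ 2.2936 / 0.16879 ≈ 13.588.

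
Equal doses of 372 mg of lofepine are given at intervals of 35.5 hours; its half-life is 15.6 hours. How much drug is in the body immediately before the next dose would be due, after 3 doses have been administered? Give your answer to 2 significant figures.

The 3 doses were given 106.5, 71, 35.5 hours ago.
Total = 372·(1/2)^(106.5/15.6) + 372·(1/2)^(71/15.6) + 372·(1/2)^(35.5/15.6)
      = 3.2767 + 15.866 + 76.826 ≈ 95.969 mg.

96 mg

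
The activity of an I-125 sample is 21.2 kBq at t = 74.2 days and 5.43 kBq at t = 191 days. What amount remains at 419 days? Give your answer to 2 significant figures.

Over Δt = 191 − 74.2 = 116.8 days, the level fell by a factor of 21.2/5.43 ≈ 3.9042.
n = log₂(3.9042) ≈ 1.965 half-lives, so t½ = 116.8/1.965 ≈ 59.439 days.
From t = 191 to t = 419: 5.43 × (1/2)^((419−191)/59.439) ≈ 0.38027 kBq.

0.38 kBq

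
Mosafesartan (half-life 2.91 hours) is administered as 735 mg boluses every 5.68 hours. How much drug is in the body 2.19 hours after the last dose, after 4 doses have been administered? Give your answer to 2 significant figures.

590 mg

The 4 doses were given 19.23, 13.55, 7.87, 2.19 hours ago.
Total = 735·(1/2)^(19.23/2.91) + 735·(1/2)^(13.55/2.91) + 735·(1/2)^(7.87/2.91) + 735·(1/2)^(2.19/2.91)
      = 7.5337 + 29.146 + 112.76 + 436.25 ≈ 585.7 mg.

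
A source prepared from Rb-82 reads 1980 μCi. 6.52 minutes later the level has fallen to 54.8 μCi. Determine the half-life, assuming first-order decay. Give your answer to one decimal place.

A/A₀ = 54.8/1980 ≈ 0.027677.
n = log₂(36.131) ≈ 5.1752 half-lives elapsed in 6.52 minutes.
t½ = 6.52/5.1752 ≈ 1.2599 minutes.

1.3 minutes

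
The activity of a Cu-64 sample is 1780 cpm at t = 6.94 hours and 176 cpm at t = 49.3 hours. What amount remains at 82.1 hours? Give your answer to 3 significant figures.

Over Δt = 49.3 − 6.94 = 42.36 hours, the level fell by a factor of 1780/176 ≈ 10.114.
n = log₂(10.114) ≈ 3.3382 half-lives, so t½ = 42.36/3.3382 ≈ 12.689 hours.
From t = 49.3 to t = 82.1: 176 × (1/2)^((82.1−49.3)/12.689) ≈ 29.336 cpm.

29.3 cpm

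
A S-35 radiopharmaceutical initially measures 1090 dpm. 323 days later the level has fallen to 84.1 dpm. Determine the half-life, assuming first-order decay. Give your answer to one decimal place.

A/A₀ = 84.1/1090 ≈ 0.077156.
n = log₂(12.961) ≈ 3.6961 half-lives elapsed in 323 days.
t½ = 323/3.6961 ≈ 87.39 days.

87.4 days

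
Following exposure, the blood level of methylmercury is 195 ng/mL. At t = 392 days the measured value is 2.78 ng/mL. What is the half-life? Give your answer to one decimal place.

A/A₀ = 2.78/195 ≈ 0.014256.
n = log₂(70.144) ≈ 6.1322 half-lives elapsed in 392 days.
t½ = 392/6.1322 ≈ 63.924 days.

63.9 days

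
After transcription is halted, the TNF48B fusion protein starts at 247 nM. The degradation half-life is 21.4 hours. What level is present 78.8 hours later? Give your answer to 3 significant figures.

19.2 nM

Number of half-lives: n = 78.8/21.4 ≈ 3.6822.
Remaining = 247 × (1/2)^3.6822 = 247 × 0.077899 ≈ 19.241 nM.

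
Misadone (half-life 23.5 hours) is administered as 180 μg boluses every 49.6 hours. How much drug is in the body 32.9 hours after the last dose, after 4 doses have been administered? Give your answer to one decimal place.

The 4 doses were given 181.7, 132.1, 82.5, 32.9 hours ago.
Total = 180·(1/2)^(181.7/23.5) + 180·(1/2)^(132.1/23.5) + 180·(1/2)^(82.5/23.5) + 180·(1/2)^(32.9/23.5)
      = 0.84671 + 3.6568 + 15.793 + 68.207 ≈ 88.504 μg.

88.5 μg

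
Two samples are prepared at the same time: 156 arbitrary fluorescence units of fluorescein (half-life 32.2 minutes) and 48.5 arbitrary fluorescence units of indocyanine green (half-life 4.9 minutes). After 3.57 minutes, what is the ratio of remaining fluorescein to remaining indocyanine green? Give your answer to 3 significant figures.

fluorescein: 156 × (1/2)^(3.57/32.2) = 156 × (1/2)^0.11087 ≈ 144.46 arbitrary fluorescence units.
indocyanine green: 48.5 × (1/2)^(3.57/4.9) = 48.5 × (1/2)^0.72857 ≈ 29.27 arbitrary fluorescence units.
Ratio ≈ 144.46 / 29.27 ≈ 4.9355.

4.94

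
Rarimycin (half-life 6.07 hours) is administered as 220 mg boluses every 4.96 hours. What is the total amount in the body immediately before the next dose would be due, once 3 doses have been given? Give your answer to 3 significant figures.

The 3 doses were given 14.88, 9.92, 4.96 hours ago.
Total = 220·(1/2)^(14.88/6.07) + 220·(1/2)^(9.92/6.07) + 220·(1/2)^(4.96/6.07)
      = 40.223 + 70.869 + 124.87 ≈ 235.96 mg.

236 mg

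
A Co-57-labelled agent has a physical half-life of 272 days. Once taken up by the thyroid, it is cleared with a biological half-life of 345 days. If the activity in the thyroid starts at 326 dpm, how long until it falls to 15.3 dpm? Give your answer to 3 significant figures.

1/t_eff = 1/t_phys + 1/t_biol = 1/272 + 1/345 = 0.006575 per day.
t_eff = 272 × 345 / (272 + 345) ≈ 152.09 days.
n = log₂(326/15.3) ≈ 4.4133; t = 4.4133 × 152.09 ≈ 671.22 days.

671 days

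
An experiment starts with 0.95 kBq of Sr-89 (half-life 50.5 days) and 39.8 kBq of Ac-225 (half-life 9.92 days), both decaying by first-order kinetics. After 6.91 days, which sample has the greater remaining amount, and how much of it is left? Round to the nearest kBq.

Sr-89: 0.95 × (1/2)^0.13683 ≈ 0.86404 kBq.
Ac-225: 39.8 × (1/2)^0.69657 ≈ 24.558 kBq.
Ac-225 has more remaining, at ≈ 24.558 kBq.

Ac-225, 25 kBq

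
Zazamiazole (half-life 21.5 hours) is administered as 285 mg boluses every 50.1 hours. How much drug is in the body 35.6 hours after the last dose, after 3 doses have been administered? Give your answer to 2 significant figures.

110 mg

The 3 doses were given 135.8, 85.7, 35.6 hours ago.
Total = 285·(1/2)^(135.8/21.5) + 285·(1/2)^(85.7/21.5) + 285·(1/2)^(35.6/21.5)
      = 3.5765 + 17.986 + 90.447 ≈ 112.01 mg.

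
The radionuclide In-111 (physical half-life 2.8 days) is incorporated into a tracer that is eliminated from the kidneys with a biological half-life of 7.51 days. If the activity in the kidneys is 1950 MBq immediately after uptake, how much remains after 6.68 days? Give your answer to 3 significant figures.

201 MBq

1/t_eff = 1/t_phys + 1/t_biol = 1/2.8 + 1/7.51 = 0.4903 per day.
t_eff = 2.8 × 7.51 / (2.8 + 7.51) ≈ 2.0396 days.
Remaining = 1950 × (1/2)^(6.68/2.0396) = 1950 × (1/2)^3.2752 ≈ 201.42 MBq.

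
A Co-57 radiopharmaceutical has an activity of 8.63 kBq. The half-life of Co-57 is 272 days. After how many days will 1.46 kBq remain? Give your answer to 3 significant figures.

Fraction remaining = 1.46/8.63 ≈ 0.16918.
n = log₂(8.63/1.46) = ln(5.911)/ln 2 ≈ 2.5634 half-lives.
t = n × t½ = 2.5634 × 272 ≈ 697.24 days.

697 days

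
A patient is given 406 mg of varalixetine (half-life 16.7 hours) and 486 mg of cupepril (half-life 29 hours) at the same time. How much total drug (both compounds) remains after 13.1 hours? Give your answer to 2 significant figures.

varalixetine: 406 × (1/2)^(13.1/16.7) = 406 × (1/2)^0.78443 ≈ 235.72 mg.
cupepril: 486 × (1/2)^(13.1/29) = 486 × (1/2)^0.45172 ≈ 355.35 mg.
Total = 235.72 + 355.35 ≈ 591.06 mg.

590 mg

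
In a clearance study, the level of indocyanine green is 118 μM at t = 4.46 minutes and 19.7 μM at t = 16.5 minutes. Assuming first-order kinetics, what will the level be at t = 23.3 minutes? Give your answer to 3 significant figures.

Over Δt = 16.5 − 4.46 = 12.04 minutes, the level fell by a factor of 118/19.7 ≈ 5.9898.
n = log₂(5.9898) ≈ 2.5825 half-lives, so t½ = 12.04/2.5825 ≈ 4.6621 minutes.
From t = 16.5 to t = 23.3: 19.7 × (1/2)^((23.3−16.5)/4.6621) ≈ 7.1679 μM.

7.17 μM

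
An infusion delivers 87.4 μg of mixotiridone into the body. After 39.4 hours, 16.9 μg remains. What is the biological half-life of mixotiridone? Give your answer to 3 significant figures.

16.6 hours

A/A₀ = 16.9/87.4 ≈ 0.19336.
n = log₂(5.1716) ≈ 2.3706 half-lives elapsed in 39.4 hours.
t½ = 39.4/2.3706 ≈ 16.62 hours.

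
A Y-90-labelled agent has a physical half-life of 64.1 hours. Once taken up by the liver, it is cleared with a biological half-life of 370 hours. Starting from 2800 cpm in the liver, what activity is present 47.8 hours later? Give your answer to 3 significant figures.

1530 cpm

1/t_eff = 1/t_phys + 1/t_biol = 1/64.1 + 1/370 = 0.018303 per hour.
t_eff = 64.1 × 370 / (64.1 + 370) ≈ 54.635 hours.
Remaining = 2800 × (1/2)^(47.8/54.635) = 2800 × (1/2)^0.8749 ≈ 1526.8 cpm.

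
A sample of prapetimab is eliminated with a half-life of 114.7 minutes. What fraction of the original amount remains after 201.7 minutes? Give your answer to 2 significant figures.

0.30

n = 201.7/114.7 ≈ 1.7585 half-lives.
Fraction remaining = (1/2)^1.7585 ≈ 0.29556.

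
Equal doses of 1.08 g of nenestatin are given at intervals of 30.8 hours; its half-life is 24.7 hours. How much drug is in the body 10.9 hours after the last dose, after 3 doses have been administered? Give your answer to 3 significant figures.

1.27 g

The 3 doses were given 72.5, 41.7, 10.9 hours ago.
Total = 1.08·(1/2)^(72.5/24.7) + 1.08·(1/2)^(41.7/24.7) + 1.08·(1/2)^(10.9/24.7)
      = 0.1412 + 0.33513 + 0.79539 ≈ 1.2717 g.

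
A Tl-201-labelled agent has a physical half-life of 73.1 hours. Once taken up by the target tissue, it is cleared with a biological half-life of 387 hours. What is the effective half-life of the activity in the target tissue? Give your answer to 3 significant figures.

1/t_eff = 1/t_phys + 1/t_biol = 1/73.1 + 1/387 = 0.016264 per hour.
t_eff = 73.1 × 387 / (73.1 + 387) ≈ 61.486 hours.

61.5 hours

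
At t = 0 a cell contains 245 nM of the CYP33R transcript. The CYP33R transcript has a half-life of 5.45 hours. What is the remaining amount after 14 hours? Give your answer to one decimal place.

41.3 nM

Number of half-lives: n = 14/5.45 ≈ 2.5688.
Remaining = 245 × (1/2)^2.5688 = 245 × 0.16854 ≈ 41.293 nM.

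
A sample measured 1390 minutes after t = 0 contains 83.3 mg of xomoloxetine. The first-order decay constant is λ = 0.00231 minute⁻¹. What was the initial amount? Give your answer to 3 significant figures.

2070 mg

t½ = ln 2 / λ = 0.69315 / 0.00231 ≈ 300.06 minutes.
Number of half-lives elapsed: n = 1390/300.06 ≈ 4.6323.
A₀ = A × 2^n = 83.3 × 2^4.6323 = 83.3 × 24.801 ≈ 2066 mg.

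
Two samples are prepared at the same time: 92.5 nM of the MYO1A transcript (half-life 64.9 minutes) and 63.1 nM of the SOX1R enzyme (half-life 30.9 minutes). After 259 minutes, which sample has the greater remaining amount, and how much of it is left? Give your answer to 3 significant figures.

MYO1A transcript, 5.82 nM

MYO1A transcript: 92.5 × (1/2)^3.9908 ≈ 5.8184 nM.
SOX1R enzyme: 63.1 × (1/2)^8.3819 ≈ 0.18916 nM.
MYO1A transcript has more remaining, at ≈ 5.8184 nM.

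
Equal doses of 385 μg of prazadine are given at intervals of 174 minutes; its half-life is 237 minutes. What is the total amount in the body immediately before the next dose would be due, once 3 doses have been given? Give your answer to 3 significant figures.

The 3 doses were given 522, 348, 174 minutes ago.
Total = 385·(1/2)^(522/237) + 385·(1/2)^(348/237) + 385·(1/2)^(174/237)
      = 83.644 + 139.14 + 231.45 ≈ 454.23 μg.

454 μg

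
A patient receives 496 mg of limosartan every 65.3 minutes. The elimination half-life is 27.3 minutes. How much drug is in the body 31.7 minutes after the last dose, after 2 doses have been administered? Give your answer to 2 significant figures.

The 2 doses were given 97, 31.7 minutes ago.
Total = 496·(1/2)^(97/27.3) + 496·(1/2)^(31.7/27.3)
      = 42.256 + 221.79 ≈ 264.04 mg.

260 mg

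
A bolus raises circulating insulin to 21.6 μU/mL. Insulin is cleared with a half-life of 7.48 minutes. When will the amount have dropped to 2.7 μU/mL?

22.44 minutes

2.7/21.6 = 1/8, so 3 half-lives have elapsed.
t = 3 × 7.48 = 22.44 minutes.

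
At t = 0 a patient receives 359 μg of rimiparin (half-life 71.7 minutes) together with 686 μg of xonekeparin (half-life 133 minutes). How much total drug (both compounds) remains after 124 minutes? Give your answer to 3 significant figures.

468 μg

rimiparin: 359 × (1/2)^(124/71.7) = 359 × (1/2)^1.7294 ≈ 108.26 μg.
xonekeparin: 686 × (1/2)^(124/133) = 686 × (1/2)^0.93233 ≈ 359.47 μg.
Total = 108.26 + 359.47 ≈ 467.74 μg.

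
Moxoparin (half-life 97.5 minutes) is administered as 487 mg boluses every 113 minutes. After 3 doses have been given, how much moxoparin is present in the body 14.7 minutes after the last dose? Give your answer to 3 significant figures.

The 3 doses were given 240.7, 127.7, 14.7 minutes ago.
Total = 487·(1/2)^(240.7/97.5) + 487·(1/2)^(127.7/97.5) + 487·(1/2)^(14.7/97.5)
      = 87.977 + 196.45 + 438.68 ≈ 723.1 mg.

723 mg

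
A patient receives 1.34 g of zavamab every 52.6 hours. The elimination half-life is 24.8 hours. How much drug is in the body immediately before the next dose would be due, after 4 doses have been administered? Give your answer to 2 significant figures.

0.40 g

The 4 doses were given 210.4, 157.8, 105.2, 52.6 hours ago.
Total = 1.34·(1/2)^(210.4/24.8) + 1.34·(1/2)^(157.8/24.8) + 1.34·(1/2)^(105.2/24.8) + 1.34·(1/2)^(52.6/24.8)
      = 0.0037429 + 0.016281 + 0.07082 + 0.30806 ≈ 0.3989 g.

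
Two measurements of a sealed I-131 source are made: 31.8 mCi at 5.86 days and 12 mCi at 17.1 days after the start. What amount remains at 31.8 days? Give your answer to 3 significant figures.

Over Δt = 17.1 − 5.86 = 11.24 days, the level fell by a factor of 31.8/12 ≈ 2.65.
n = log₂(2.65) ≈ 1.406 half-lives, so t½ = 11.24/1.406 ≈ 7.9944 days.
From t = 17.1 to t = 31.8: 12 × (1/2)^((31.8−17.1)/7.9944) ≈ 3.3547 mCi.

3.35 mCi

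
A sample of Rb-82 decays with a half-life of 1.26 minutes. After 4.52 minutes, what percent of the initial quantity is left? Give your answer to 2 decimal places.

8.32%

n = 4.52/1.26 ≈ 3.5873 half-lives.
Fraction remaining = (1/2)^3.5873 ≈ 0.083198, i.e. 8.3198%.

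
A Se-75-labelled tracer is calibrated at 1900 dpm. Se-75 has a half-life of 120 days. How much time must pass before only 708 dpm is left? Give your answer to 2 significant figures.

170 days

Fraction remaining = 708/1900 ≈ 0.37263.
n = log₂(1900/708) = ln(2.6836)/ln 2 ≈ 1.4242 half-lives.
t = n × t½ = 1.4242 × 120 ≈ 170.9 days.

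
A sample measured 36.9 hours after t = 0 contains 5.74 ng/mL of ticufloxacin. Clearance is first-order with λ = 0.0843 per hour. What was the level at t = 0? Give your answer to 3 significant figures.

t½ = ln 2 / λ = 0.69315 / 0.0843 ≈ 8.2224 hours.
Number of half-lives elapsed: n = 36.9/8.2224 ≈ 4.4877.
A₀ = A × 2^n = 5.74 × 2^4.4877 = 5.74 × 22.436 ≈ 128.78 ng/mL.

129 ng/mL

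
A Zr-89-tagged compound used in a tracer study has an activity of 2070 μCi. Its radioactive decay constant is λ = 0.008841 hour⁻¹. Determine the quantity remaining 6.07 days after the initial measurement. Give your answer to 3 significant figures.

t½ = ln 2 / λ = 0.69315 / 0.008841 ≈ 78.401 hours.
Convert the elapsed time: 6.07 days = 145.68 hours.
Number of half-lives: n = 145.68/78.401 ≈ 1.8581.
Remaining = 2070 × (1/2)^1.8581 = 2070 × 0.27583 ≈ 570.98 μCi.

571 μCi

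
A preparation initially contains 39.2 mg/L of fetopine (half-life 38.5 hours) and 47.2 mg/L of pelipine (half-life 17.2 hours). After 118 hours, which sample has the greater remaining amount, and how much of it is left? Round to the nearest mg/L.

fetopine: 39.2 × (1/2)^3.0649 ≈ 4.6843 mg/L.
pelipine: 47.2 × (1/2)^6.8605 ≈ 0.4062 mg/L.
Fetopine has more remaining, at ≈ 4.6843 mg/L.

fetopine, 5 mg/L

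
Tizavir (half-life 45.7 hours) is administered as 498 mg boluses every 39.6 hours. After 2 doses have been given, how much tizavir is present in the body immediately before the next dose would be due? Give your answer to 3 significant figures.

423 mg

The 2 doses were given 79.2, 39.6 hours ago.
Total = 498·(1/2)^(79.2/45.7) + 498·(1/2)^(39.6/45.7)
      = 149.81 + 273.14 ≈ 422.94 mg.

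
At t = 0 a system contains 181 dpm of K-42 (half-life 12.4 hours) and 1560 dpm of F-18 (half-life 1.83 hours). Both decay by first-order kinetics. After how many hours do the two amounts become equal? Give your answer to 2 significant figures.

Set 181·(1/2)^(t/12.4) = 1560·(1/2)^(t/1.83).
Taking log₂: log₂(181/1560) = t·(1/12.4 − 1/1.83).
log₂(0.11603) = -3.1075; 1/12.4 − 1/1.83 = -0.4658.
t = -3.1075 / -0.4658 ≈ 6.6712 hours.

6.7 hours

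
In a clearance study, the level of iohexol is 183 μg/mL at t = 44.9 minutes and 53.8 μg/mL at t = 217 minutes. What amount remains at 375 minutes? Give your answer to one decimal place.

Over Δt = 217 − 44.9 = 172.1 minutes, the level fell by a factor of 183/53.8 ≈ 3.4015.
n = log₂(3.4015) ≈ 1.7662 half-lives, so t½ = 172.1/1.7662 ≈ 97.443 minutes.
From t = 217 to t = 375: 53.8 × (1/2)^((375−217)/97.443) ≈ 17.485 μg/mL.

17.5 μg/mL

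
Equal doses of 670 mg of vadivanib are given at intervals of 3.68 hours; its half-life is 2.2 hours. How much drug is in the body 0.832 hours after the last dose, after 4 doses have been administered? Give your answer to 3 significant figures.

744 mg

The 4 doses were given 11.872, 8.192, 4.512, 0.832 hours ago.
Total = 670·(1/2)^(11.872/2.2) + 670·(1/2)^(8.192/2.2) + 670·(1/2)^(4.512/2.2) + 670·(1/2)^(0.832/2.2)
      = 15.908 + 50.716 + 161.69 + 515.5 ≈ 743.82 mg.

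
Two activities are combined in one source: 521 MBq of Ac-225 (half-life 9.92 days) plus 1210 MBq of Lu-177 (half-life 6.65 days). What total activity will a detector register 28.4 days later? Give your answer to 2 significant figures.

130 MBq

Ac-225: 521 × (1/2)^(28.4/9.92) = 521 × (1/2)^2.8629 ≈ 71.617 MBq.
Lu-177: 1210 × (1/2)^(28.4/6.65) = 1210 × (1/2)^4.2707 ≈ 62.688 MBq.
Total = 71.617 + 62.688 ≈ 134.31 MBq.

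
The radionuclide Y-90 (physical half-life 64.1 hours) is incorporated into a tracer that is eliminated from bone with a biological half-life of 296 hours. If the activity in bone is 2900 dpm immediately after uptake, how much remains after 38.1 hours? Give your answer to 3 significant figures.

1/t_eff = 1/t_phys + 1/t_biol = 1/64.1 + 1/296 = 0.018979 per hour.
t_eff = 64.1 × 296 / (64.1 + 296) ≈ 52.69 hours.
Remaining = 2900 × (1/2)^(38.1/52.69) = 2900 × (1/2)^0.7231 ≈ 1756.8 dpm.

1760 dpm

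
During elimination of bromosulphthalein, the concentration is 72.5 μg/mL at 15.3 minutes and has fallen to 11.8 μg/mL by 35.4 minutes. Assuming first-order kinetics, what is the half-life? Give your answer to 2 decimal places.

Over Δt = 35.4 − 15.3 = 20.1 minutes, the level fell by a factor of 72.5/11.8 ≈ 6.1441.
n = log₂(6.1441) ≈ 2.6192 half-lives, so t½ = 20.1/2.6192 ≈ 7.6741 minutes.

7.67 minutes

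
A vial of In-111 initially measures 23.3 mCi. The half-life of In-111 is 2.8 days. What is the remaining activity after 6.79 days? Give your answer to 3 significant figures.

4.34 mCi

Number of half-lives: n = 6.79/2.8 ≈ 2.425.
Remaining = 23.3 × (1/2)^2.425 = 23.3 × 0.18621 ≈ 4.3387 mCi.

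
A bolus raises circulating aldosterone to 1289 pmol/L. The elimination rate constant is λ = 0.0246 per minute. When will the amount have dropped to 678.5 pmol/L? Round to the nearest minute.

26 minutes

t½ = ln 2 / λ = 0.69315 / 0.0246 ≈ 28.177 minutes.
Fraction remaining = 678.5/1289 ≈ 0.52638.
n = log₂(1289/678.5) = ln(1.8998)/ln 2 ≈ 0.92583 half-lives.
t = n × t½ = 0.92583 × 28.177 ≈ 26.087 minutes.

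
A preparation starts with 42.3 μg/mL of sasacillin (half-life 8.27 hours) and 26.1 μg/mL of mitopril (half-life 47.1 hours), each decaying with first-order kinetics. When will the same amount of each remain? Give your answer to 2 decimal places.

Set 42.3·(1/2)^(t/8.27) = 26.1·(1/2)^(t/47.1).
Taking log₂: log₂(42.3/26.1) = t·(1/8.27 − 1/47.1).
log₂(1.6207) = 0.69661; 1/8.27 − 1/47.1 = 0.099688.
t = 0.69661 / 0.099688 ≈ 6.9879 hours.

6.99 hours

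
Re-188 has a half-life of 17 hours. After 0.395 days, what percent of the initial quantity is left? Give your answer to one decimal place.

0.395 days = 9.48 hours.
n = 9.48/17 ≈ 0.55765 half-lives.
Fraction remaining = (1/2)^0.55765 ≈ 0.67941, i.e. 67.941%.

67.9%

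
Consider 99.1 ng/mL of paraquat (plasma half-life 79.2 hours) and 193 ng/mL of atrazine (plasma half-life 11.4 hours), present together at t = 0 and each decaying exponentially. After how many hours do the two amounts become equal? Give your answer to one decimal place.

Set 99.1·(1/2)^(t/79.2) = 193·(1/2)^(t/11.4).
Taking log₂: log₂(99.1/193) = t·(1/79.2 − 1/11.4).
log₂(0.51347) = -0.96164; 1/79.2 − 1/11.4 = -0.075093.
t = -0.96164 / -0.075093 ≈ 12.806 hours.

12.8 hours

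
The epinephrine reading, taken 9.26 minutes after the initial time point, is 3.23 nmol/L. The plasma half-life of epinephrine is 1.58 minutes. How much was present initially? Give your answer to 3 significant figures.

188 nmol/L

Number of half-lives elapsed: n = 9.26/1.58 ≈ 5.8608.
A₀ = A × 2^n = 3.23 × 2^5.8608 = 3.23 × 58.112 ≈ 187.7 nmol/L.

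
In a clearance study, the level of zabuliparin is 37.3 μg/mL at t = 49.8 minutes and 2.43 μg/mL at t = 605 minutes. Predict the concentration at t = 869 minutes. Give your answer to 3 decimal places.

0.663 μg/mL

Over Δt = 605 − 49.8 = 555.2 minutes, the level fell by a factor of 37.3/2.43 ≈ 15.35.
n = log₂(15.35) ≈ 3.9401 half-lives, so t½ = 555.2/3.9401 ≈ 140.91 minutes.
From t = 605 to t = 869: 2.43 × (1/2)^((869−605)/140.91) ≈ 0.66315 μg/mL.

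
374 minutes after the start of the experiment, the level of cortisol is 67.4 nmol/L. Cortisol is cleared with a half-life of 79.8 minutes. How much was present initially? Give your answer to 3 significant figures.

1740 nmol/L

Number of half-lives elapsed: n = 374/79.8 ≈ 4.6867.
A₀ = A × 2^n = 67.4 × 2^4.6867 = 67.4 × 25.754 ≈ 1735.8 nmol/L.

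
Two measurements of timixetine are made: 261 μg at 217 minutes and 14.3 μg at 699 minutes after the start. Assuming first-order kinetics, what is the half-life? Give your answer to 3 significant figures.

115 minutes

Over Δt = 699 − 217 = 482 minutes, the level fell by a factor of 261/14.3 ≈ 18.252.
n = log₂(18.252) ≈ 4.19 half-lives, so t½ = 482/4.19 ≈ 115.04 minutes.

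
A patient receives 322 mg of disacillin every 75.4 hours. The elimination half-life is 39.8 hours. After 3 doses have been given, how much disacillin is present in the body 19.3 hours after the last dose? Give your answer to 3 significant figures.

309 mg

The 3 doses were given 170.1, 94.7, 19.3 hours ago.
Total = 322·(1/2)^(170.1/39.8) + 322·(1/2)^(94.7/39.8) + 322·(1/2)^(19.3/39.8)
      = 16.645 + 61.885 + 230.08 ≈ 308.61 mg.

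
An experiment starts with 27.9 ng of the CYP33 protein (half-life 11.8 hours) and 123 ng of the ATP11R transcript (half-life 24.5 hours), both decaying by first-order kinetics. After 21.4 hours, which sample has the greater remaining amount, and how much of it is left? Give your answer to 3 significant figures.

CYP33 protein: 27.9 × (1/2)^1.8136 ≈ 7.9372 ng.
ATP11R transcript: 123 × (1/2)^0.87347 ≈ 67.137 ng.
ATP11R transcript has more remaining, at ≈ 67.137 ng.

ATP11R transcript, 67.1 ng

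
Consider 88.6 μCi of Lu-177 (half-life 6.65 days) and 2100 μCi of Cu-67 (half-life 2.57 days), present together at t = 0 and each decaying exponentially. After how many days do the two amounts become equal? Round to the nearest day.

Set 88.6·(1/2)^(t/6.65) = 2100·(1/2)^(t/2.57).
Taking log₂: log₂(88.6/2100) = t·(1/6.65 − 1/2.57).
log₂(0.04219) = -4.5669; 1/6.65 − 1/2.57 = -0.23873.
t = -4.5669 / -0.23873 ≈ 19.13 days.

19 days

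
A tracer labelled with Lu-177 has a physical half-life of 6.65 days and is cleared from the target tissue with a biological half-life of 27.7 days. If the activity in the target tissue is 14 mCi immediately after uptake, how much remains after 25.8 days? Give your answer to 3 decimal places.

1/t_eff = 1/t_phys + 1/t_biol = 1/6.65 + 1/27.7 = 0.18648 per day.
t_eff = 6.65 × 27.7 / (6.65 + 27.7) ≈ 5.3626 days.
Remaining = 14 × (1/2)^(25.8/5.3626) = 14 × (1/2)^4.8111 ≈ 0.4987 mCi.

0.499 mCi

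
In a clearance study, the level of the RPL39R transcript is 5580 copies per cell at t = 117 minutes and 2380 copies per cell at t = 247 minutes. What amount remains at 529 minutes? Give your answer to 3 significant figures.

Over Δt = 247 − 117 = 130 minutes, the level fell by a factor of 5580/2380 ≈ 2.3445.
n = log₂(2.3445) ≈ 1.2293 half-lives, so t½ = 130/1.2293 ≈ 105.75 minutes.
From t = 247 to t = 529: 2380 × (1/2)^((529−247)/105.75) ≈ 374.83 copies per cell.

375 copies per cell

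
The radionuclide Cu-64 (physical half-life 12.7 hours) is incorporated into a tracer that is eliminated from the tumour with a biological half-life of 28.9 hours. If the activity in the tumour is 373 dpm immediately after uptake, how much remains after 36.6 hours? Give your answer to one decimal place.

21.0 dpm

1/t_eff = 1/t_phys + 1/t_biol = 1/12.7 + 1/28.9 = 0.11334 per hour.
t_eff = 12.7 × 28.9 / (12.7 + 28.9) ≈ 8.8228 hours.
Remaining = 373 × (1/2)^(36.6/8.8228) = 373 × (1/2)^4.1483 ≈ 21.035 dpm.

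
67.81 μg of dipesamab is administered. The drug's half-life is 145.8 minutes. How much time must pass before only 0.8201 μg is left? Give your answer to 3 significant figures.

929 minutes

Fraction remaining = 0.8201/67.81 ≈ 0.012094.
n = log₂(67.81/0.8201) = ln(82.685)/ln 2 ≈ 6.3696 half-lives.
t = n × t½ = 6.3696 × 145.8 ≈ 928.68 minutes.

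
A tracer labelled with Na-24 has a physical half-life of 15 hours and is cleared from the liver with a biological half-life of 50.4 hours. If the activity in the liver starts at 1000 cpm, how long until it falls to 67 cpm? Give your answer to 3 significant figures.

1/t_eff = 1/t_phys + 1/t_biol = 1/15 + 1/50.4 = 0.086508 per hour.
t_eff = 15 × 50.4 / (15 + 50.4) ≈ 11.56 hours.
n = log₂(1000/67) ≈ 3.8997; t = 3.8997 × 11.56 ≈ 45.079 hours.

45.1 hours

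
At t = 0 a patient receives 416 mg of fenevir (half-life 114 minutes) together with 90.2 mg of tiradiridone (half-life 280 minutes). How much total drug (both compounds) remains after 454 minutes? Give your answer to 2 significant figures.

fenevir: 416 × (1/2)^(454/114) = 416 × (1/2)^3.9825 ≈ 26.318 mg.
tiradiridone: 90.2 × (1/2)^(454/280) = 90.2 × (1/2)^1.6214 ≈ 29.316 mg.
Total = 26.318 + 29.316 ≈ 55.634 mg.

56 mg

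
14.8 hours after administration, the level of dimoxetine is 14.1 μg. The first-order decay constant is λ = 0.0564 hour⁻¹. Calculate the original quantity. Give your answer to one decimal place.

32.5 μg

t½ = ln 2 / λ = 0.69315 / 0.0564 ≈ 12.29 hours.
Number of half-lives elapsed: n = 14.8/12.29 ≈ 1.2042.
A₀ = A × 2^n = 14.1 × 2^1.2042 = 14.1 × 2.3042 ≈ 32.489 μg.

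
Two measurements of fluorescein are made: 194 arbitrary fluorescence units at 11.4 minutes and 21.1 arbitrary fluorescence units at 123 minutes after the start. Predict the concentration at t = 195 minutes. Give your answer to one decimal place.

Over Δt = 123 − 11.4 = 111.6 minutes, the level fell by a factor of 194/21.1 ≈ 9.1943.
n = log₂(9.1943) ≈ 3.2007 half-lives, so t½ = 111.6/3.2007 ≈ 34.867 minutes.
From t = 123 to t = 195: 21.1 × (1/2)^((195−123)/34.867) ≈ 5.0426 arbitrary fluorescence units.

5.0 arbitrary fluorescence units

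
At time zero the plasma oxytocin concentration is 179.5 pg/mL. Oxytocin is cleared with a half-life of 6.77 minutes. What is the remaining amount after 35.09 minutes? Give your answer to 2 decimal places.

Number of half-lives: n = 35.09/6.77 ≈ 5.1832.
Remaining = 179.5 × (1/2)^5.1832 = 179.5 × 0.027524 ≈ 4.9406 pg/mL.

4.94 pg/mL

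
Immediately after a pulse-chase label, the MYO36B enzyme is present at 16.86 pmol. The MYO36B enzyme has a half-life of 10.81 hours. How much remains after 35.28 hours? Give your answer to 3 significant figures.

1.76 pmol

Number of half-lives: n = 35.28/10.81 ≈ 3.2636.
Remaining = 16.86 × (1/2)^3.2636 = 16.86 × 0.10412 ≈ 1.7555 pmol.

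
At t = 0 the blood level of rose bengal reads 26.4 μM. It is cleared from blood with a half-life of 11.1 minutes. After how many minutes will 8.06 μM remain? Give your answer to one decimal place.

Fraction remaining = 8.06/26.4 ≈ 0.3053.
n = log₂(26.4/8.06) = ln(3.2754)/ln 2 ≈ 1.7117 half-lives.
t = n × t½ = 1.7117 × 11.1 ≈ 19 minutes.

19.0 minutes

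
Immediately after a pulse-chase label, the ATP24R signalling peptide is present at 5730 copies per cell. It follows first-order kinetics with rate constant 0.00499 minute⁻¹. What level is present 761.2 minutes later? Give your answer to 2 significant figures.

130 copies per cell

t½ = ln 2 / λ = 0.69315 / 0.00499 ≈ 138.91 minutes.
Number of half-lives: n = 761.2/138.91 ≈ 5.4799.
Remaining = 5730 × (1/2)^5.4799 = 5730 × 0.022407 ≈ 128.39 copies per cell.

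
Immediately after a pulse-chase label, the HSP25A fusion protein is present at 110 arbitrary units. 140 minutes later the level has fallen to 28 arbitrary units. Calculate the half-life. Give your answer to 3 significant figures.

70.9 minutes

A/A₀ = 28/110 ≈ 0.25455.
n = log₂(3.9286) ≈ 1.974 half-lives elapsed in 140 minutes.
t½ = 140/1.974 ≈ 70.922 minutes.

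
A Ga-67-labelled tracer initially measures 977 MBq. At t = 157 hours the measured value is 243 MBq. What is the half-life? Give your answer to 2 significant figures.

78 hours

A/A₀ = 243/977 ≈ 0.24872.
n = log₂(4.0206) ≈ 2.0074 half-lives elapsed in 157 hours.
t½ = 157/2.0074 ≈ 78.211 hours.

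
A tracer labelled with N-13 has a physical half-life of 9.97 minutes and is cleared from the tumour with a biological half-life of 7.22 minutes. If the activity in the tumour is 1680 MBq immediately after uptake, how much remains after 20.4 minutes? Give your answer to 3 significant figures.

1/t_eff = 1/t_phys + 1/t_biol = 1/9.97 + 1/7.22 = 0.23881 per minute.
t_eff = 9.97 × 7.22 / (9.97 + 7.22) ≈ 4.1875 minutes.
Remaining = 1680 × (1/2)^(20.4/4.1875) = 1680 × (1/2)^4.8716 ≈ 57.386 MBq.

57.4 MBq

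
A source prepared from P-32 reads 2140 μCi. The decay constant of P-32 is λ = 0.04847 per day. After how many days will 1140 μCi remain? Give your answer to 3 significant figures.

13.0 days

t½ = ln 2 / λ = 0.69315 / 0.04847 ≈ 14.301 days.
Fraction remaining = 1140/2140 ≈ 0.53271.
n = log₂(2140/1140) = ln(1.8772)/ln 2 ≈ 0.90858 half-lives.
t = n × t½ = 0.90858 × 14.301 ≈ 12.993 days.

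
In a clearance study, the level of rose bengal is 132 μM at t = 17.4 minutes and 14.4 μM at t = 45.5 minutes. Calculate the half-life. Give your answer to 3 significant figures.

Over Δt = 45.5 − 17.4 = 28.1 minutes, the level fell by a factor of 132/14.4 ≈ 9.1667.
n = log₂(9.1667) ≈ 3.1964 half-lives, so t½ = 28.1/3.1964 ≈ 8.7911 minutes.

8.79 minutes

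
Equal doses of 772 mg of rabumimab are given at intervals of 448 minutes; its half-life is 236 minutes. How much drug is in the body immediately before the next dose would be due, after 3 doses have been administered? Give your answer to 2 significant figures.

The 3 doses were given 1344, 896, 448 minutes ago.
Total = 772·(1/2)^(1344/236) + 772·(1/2)^(896/236) + 772·(1/2)^(448/236)
      = 14.903 + 55.555 + 207.1 ≈ 277.55 mg.

280 mg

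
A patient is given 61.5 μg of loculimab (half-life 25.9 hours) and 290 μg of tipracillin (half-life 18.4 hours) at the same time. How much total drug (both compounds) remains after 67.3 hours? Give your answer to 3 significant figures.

loculimab: 61.5 × (1/2)^(67.3/25.9) = 61.5 × (1/2)^2.5985 ≈ 10.155 μg.
tipracillin: 290 × (1/2)^(67.3/18.4) = 290 × (1/2)^3.6576 ≈ 22.98 μg.
Total = 10.155 + 22.98 ≈ 33.134 μg.

33.1 μg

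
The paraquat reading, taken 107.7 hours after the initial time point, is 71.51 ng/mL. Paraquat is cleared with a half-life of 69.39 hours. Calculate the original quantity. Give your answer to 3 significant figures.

Number of half-lives elapsed: n = 107.7/69.39 ≈ 1.5521.
A₀ = A × 2^n = 71.51 × 2^1.5521 = 71.51 × 2.9324 ≈ 209.7 ng/mL.

210 ng/mL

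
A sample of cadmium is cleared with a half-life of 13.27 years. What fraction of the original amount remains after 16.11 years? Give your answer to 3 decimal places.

n = 16.11/13.27 ≈ 1.214 half-lives.
Fraction remaining = (1/2)^1.214 ≈ 0.43107.

0.431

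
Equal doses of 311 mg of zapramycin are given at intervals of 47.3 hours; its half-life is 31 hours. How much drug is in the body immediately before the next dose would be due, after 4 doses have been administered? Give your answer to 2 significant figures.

The 4 doses were given 189.2, 141.9, 94.6, 47.3 hours ago.
Total = 311·(1/2)^(189.2/31) + 311·(1/2)^(141.9/31) + 311·(1/2)^(94.6/31) + 311·(1/2)^(47.3/31)
      = 4.5238 + 13.026 + 37.509 + 108.01 ≈ 163.06 mg.

160 mg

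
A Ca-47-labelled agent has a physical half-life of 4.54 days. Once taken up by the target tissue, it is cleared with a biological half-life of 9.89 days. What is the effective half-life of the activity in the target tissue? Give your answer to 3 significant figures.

1/t_eff = 1/t_phys + 1/t_biol = 1/4.54 + 1/9.89 = 0.32138 per day.
t_eff = 4.54 × 9.89 / (4.54 + 9.89) ≈ 3.1116 days.

3.11 days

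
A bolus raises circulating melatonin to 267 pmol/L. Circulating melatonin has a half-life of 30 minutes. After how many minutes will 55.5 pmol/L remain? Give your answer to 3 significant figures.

68.0 minutes

Fraction remaining = 55.5/267 ≈ 0.20787.
n = log₂(267/55.5) = ln(4.8108)/ln 2 ≈ 2.2663 half-lives.
t = n × t½ = 2.2663 × 30 ≈ 67.988 minutes.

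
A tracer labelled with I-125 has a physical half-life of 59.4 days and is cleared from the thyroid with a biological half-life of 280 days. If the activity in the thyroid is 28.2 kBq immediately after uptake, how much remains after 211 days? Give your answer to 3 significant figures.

1.43 kBq

1/t_eff = 1/t_phys + 1/t_biol = 1/59.4 + 1/280 = 0.020406 per day.
t_eff = 59.4 × 280 / (59.4 + 280) ≈ 49.004 days.
Remaining = 28.2 × (1/2)^(211/49.004) = 28.2 × (1/2)^4.3058 ≈ 1.4259 kBq.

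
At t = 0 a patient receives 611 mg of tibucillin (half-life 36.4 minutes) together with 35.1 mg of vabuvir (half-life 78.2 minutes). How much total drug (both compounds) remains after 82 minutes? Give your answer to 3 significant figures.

145 mg

tibucillin: 611 × (1/2)^(82/36.4) = 611 × (1/2)^2.2527 ≈ 128.2 mg.
vabuvir: 35.1 × (1/2)^(82/78.2) = 35.1 × (1/2)^1.0486 ≈ 16.969 mg.
Total = 128.2 + 16.969 ≈ 145.17 mg.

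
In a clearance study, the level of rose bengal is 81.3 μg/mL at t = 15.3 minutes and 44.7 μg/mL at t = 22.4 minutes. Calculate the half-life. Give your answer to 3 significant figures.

Over Δt = 22.4 − 15.3 = 7.1 minutes, the level fell by a factor of 81.3/44.7 ≈ 1.8188.
n = log₂(1.8188) ≈ 0.86298 half-lives, so t½ = 7.1/0.86298 ≈ 8.2273 minutes.

8.23 minutes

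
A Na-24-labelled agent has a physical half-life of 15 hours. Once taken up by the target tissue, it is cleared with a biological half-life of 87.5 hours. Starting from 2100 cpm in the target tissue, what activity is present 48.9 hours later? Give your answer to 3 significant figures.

1/t_eff = 1/t_phys + 1/t_biol = 1/15 + 1/87.5 = 0.078095 per hour.
t_eff = 15 × 87.5 / (15 + 87.5) ≈ 12.805 hours.
Remaining = 2100 × (1/2)^(48.9/12.805) = 2100 × (1/2)^3.8189 ≈ 148.81 cpm.

149 cpm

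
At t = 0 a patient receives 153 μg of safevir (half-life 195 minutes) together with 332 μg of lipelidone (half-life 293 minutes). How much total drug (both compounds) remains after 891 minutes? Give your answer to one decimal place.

safevir: 153 × (1/2)^(891/195) = 153 × (1/2)^4.5692 ≈ 6.4449 μg.
lipelidone: 332 × (1/2)^(891/293) = 332 × (1/2)^3.041 ≈ 40.338 μg.
Total = 6.4449 + 40.338 ≈ 46.783 μg.

46.8 μg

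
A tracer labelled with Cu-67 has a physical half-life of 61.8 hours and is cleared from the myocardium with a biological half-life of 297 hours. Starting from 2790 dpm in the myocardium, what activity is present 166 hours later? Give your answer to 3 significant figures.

1/t_eff = 1/t_phys + 1/t_biol = 1/61.8 + 1/297 = 0.019548 per hour.
t_eff = 61.8 × 297 / (61.8 + 297) ≈ 51.156 hours.
Remaining = 2790 × (1/2)^(166/51.156) = 2790 × (1/2)^3.245 ≈ 294.28 dpm.

294 dpm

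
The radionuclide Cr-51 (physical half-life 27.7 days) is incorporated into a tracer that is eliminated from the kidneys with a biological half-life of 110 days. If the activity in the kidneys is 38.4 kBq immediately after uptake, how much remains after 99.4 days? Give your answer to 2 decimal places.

1.71 kBq

1/t_eff = 1/t_phys + 1/t_biol = 1/27.7 + 1/110 = 0.045192 per day.
t_eff = 27.7 × 110 / (27.7 + 110) ≈ 22.128 days.
Remaining = 38.4 × (1/2)^(99.4/22.128) = 38.4 × (1/2)^4.4921 ≈ 1.7064 kBq.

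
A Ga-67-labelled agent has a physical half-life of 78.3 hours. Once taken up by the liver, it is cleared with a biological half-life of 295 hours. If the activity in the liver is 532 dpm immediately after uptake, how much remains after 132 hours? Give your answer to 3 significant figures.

121 dpm

1/t_eff = 1/t_phys + 1/t_biol = 1/78.3 + 1/295 = 0.016161 per hour.
t_eff = 78.3 × 295 / (78.3 + 295) ≈ 61.877 hours.
Remaining = 532 × (1/2)^(132/61.877) = 532 × (1/2)^2.1333 ≈ 121.26 dpm.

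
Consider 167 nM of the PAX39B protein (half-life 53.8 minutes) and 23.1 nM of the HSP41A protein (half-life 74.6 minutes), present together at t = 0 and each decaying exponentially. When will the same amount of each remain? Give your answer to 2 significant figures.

550 minutes

Set 167·(1/2)^(t/53.8) = 23.1·(1/2)^(t/74.6).
Taking log₂: log₂(167/23.1) = t·(1/53.8 − 1/74.6).
log₂(7.2294) = 2.8539; 1/53.8 − 1/74.6 = 0.0051825.
t = 2.8539 / 0.0051825 ≈ 550.67 minutes.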